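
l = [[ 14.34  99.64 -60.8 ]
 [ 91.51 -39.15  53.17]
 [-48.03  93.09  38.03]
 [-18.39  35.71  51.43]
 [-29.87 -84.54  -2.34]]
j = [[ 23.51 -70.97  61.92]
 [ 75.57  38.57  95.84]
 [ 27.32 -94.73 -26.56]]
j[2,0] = 27.32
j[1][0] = 75.57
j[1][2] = 95.84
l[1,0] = 91.51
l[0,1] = 99.64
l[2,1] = 93.09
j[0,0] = 23.51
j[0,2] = 61.92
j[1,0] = 75.57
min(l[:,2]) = -60.8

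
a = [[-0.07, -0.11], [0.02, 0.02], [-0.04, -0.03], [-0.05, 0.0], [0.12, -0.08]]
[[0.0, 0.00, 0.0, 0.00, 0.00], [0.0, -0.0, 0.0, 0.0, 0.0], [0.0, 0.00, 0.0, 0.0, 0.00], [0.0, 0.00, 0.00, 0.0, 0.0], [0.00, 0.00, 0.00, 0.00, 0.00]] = a @ [[-0.00, -0.00, 0.00, -0.00, 0.0], [-0.0, -0.01, 0.00, -0.0, 0.0]]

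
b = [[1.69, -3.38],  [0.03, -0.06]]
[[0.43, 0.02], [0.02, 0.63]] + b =[[2.12, -3.36], [0.05, 0.57]]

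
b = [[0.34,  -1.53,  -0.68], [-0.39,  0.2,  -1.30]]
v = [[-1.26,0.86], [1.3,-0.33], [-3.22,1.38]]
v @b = [[-0.76, 2.10, -0.26], [0.57, -2.06, -0.46], [-1.63, 5.20, 0.4]]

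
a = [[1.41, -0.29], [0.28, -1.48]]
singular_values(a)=[1.73, 1.16]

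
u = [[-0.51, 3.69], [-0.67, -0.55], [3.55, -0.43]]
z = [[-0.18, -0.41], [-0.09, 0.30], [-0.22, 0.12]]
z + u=[[-0.69, 3.28],[-0.76, -0.25],[3.33, -0.31]]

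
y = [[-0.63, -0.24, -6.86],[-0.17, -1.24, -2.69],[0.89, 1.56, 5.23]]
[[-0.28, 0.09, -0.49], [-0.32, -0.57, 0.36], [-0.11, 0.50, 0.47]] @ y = [[-0.27, -0.81, -0.88], [0.62, 1.35, 5.61], [0.40, 0.14, 1.87]]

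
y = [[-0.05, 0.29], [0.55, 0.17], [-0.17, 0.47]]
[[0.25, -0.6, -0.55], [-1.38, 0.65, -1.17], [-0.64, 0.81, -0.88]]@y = [[-0.25, -0.29],[0.63, -0.84],[0.63, -0.46]]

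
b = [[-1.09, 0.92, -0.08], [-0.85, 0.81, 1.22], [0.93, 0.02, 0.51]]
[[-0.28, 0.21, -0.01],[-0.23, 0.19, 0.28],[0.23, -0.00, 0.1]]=b @ [[0.25, -0.01, -0.01],[-0.01, 0.22, 0.0],[-0.01, 0.0, 0.22]]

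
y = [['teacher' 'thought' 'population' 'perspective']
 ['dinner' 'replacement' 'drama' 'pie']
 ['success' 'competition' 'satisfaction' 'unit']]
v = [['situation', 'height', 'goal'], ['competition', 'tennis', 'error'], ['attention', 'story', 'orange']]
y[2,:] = ['success', 'competition', 'satisfaction', 'unit']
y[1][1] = 'replacement'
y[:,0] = ['teacher', 'dinner', 'success']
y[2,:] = ['success', 'competition', 'satisfaction', 'unit']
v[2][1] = 'story'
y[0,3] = 'perspective'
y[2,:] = ['success', 'competition', 'satisfaction', 'unit']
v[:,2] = ['goal', 'error', 'orange']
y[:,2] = ['population', 'drama', 'satisfaction']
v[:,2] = ['goal', 'error', 'orange']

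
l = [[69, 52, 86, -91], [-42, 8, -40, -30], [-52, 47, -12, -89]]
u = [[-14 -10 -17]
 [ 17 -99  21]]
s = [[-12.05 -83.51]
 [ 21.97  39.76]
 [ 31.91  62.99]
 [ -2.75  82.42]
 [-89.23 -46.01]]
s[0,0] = -12.05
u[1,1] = -99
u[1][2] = 21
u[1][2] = 21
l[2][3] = -89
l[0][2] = 86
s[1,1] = 39.76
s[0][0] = -12.05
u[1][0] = 17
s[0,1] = -83.51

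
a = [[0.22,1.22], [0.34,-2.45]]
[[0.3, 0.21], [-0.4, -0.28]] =a@ [[0.27, 0.19], [0.20, 0.14]]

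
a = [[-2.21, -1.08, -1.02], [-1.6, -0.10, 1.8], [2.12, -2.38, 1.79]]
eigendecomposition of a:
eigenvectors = [[-0.83+0.00j, -0.09+0.25j, (-0.09-0.25j)], [(-0.55+0j), 0.13-0.57j, (0.13+0.57j)], [0.10+0.00j, 0.77+0.00j, 0.77-0.00j]]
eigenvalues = [(-2.81+0j), (1.15+2.44j), (1.15-2.44j)]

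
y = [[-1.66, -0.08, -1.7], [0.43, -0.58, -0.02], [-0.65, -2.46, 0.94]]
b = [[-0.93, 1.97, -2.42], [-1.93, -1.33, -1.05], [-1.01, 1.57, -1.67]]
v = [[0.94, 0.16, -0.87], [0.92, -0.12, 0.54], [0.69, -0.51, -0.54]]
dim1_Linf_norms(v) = [0.94, 0.92, 0.69]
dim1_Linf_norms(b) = [2.42, 1.93, 1.67]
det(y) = 3.46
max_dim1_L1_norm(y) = 4.05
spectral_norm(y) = 2.76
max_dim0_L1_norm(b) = 5.14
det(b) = 2.72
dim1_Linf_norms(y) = [1.7, 0.58, 2.46]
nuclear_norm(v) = 3.10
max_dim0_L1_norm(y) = 3.12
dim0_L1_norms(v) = [2.55, 0.79, 1.95]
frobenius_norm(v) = 1.96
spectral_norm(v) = 1.62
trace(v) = 0.28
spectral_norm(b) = 4.16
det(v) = 0.80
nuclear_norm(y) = 5.66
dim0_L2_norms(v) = [1.49, 0.55, 1.16]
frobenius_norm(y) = 3.68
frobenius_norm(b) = 4.84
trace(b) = -3.93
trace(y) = -1.30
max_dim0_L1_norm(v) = 2.55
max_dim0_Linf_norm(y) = 2.46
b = v @ y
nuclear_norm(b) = 6.89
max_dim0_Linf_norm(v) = 0.94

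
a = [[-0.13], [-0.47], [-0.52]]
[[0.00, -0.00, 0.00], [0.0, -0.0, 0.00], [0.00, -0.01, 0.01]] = a @ [[0.0, 0.01, -0.01]]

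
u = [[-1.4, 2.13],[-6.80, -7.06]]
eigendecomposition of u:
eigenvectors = [[(0.36+0.33j), 0.36-0.33j],  [-0.87+0.00j, (-0.87-0j)]]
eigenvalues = [(-4.23+2.54j), (-4.23-2.54j)]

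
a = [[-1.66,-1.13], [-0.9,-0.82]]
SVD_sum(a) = [[-1.61,-1.19], [-0.97,-0.72]] + [[-0.05, 0.06], [0.07, -0.10]]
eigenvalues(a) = [-2.33, -0.15]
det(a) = 0.34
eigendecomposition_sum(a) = [[-1.61, -1.21], [-0.96, -0.72]] + [[-0.05,0.08], [0.06,-0.10]]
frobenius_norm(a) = 2.35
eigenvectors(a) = [[-0.86,0.60], [-0.51,-0.8]]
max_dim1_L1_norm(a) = 2.79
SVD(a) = [[-0.86,-0.52], [-0.52,0.86]] @ diag([2.3437860815490437, 0.14685640584251317]) @ [[0.80,0.59],[0.59,-0.80]]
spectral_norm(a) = 2.34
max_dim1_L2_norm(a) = 2.01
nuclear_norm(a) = 2.49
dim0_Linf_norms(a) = [1.66, 1.13]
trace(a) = -2.48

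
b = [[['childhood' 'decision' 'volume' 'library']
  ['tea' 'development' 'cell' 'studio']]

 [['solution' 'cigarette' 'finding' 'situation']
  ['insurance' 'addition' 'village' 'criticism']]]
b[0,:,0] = ['childhood', 'tea']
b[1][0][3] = 'situation'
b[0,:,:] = [['childhood', 'decision', 'volume', 'library'], ['tea', 'development', 'cell', 'studio']]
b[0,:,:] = [['childhood', 'decision', 'volume', 'library'], ['tea', 'development', 'cell', 'studio']]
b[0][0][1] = 'decision'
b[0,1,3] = 'studio'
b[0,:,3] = ['library', 'studio']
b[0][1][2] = 'cell'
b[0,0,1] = 'decision'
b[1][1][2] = 'village'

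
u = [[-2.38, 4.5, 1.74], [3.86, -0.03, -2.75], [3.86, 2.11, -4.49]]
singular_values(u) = [8.08, 5.0, 0.75]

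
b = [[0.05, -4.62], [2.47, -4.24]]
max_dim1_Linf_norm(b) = 4.62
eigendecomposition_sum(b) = [[(0.02+2.17j), (-2.31-1.85j)], [1.24+0.99j, (-2.12+0.44j)]] + [[0.02-2.17j,(-2.31+1.85j)], [1.24-0.99j,(-2.12-0.44j)]]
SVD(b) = [[-0.68,-0.73], [-0.73,0.68]] @ diag([6.517074437901011, 1.7184704742465793]) @ [[-0.28,0.96], [0.96,0.28]]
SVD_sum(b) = [[1.26, -4.27], [1.35, -4.57]] + [[-1.21, -0.35], [1.12, 0.33]]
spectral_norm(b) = 6.52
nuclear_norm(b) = 8.24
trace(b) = -4.19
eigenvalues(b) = [(-2.1+2.61j), (-2.1-2.61j)]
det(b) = 11.20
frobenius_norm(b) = 6.74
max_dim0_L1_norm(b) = 8.86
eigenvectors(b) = [[0.81+0.00j, (0.81-0j)], [(0.37-0.46j), 0.37+0.46j]]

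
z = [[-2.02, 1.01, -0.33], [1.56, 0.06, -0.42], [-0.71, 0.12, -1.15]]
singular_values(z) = [2.79, 1.23, 0.6]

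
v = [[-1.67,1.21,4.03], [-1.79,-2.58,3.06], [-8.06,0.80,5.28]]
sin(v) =[[68.27, 4.52, -24.85], [25.54, 4.36, 1.88], [40.03, 13.23, 28.28]]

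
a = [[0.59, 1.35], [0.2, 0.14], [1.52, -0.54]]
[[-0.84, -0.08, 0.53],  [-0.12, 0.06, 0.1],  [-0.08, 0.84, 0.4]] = a @ [[-0.24, 0.46, 0.35],[-0.52, -0.26, 0.24]]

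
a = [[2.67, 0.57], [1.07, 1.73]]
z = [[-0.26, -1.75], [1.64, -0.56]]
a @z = [[0.24,-4.99], [2.56,-2.84]]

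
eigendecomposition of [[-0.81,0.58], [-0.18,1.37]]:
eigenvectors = [[-1.0, -0.26], [-0.08, -0.96]]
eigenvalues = [-0.76, 1.32]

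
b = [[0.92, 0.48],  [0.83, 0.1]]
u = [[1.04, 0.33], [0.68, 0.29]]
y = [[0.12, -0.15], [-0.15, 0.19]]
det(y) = 0.00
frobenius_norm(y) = 0.31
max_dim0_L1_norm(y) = 0.34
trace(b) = 1.02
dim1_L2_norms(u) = [1.09, 0.74]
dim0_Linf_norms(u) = [1.04, 0.33]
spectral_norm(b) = 1.31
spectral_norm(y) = 0.31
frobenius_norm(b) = 1.33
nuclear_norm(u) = 1.38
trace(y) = 0.31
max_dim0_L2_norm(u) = 1.24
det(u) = 0.08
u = b + y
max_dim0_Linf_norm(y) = 0.19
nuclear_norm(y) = 0.31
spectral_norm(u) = 1.32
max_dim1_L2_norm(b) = 1.04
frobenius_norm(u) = 1.32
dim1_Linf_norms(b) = [0.92, 0.83]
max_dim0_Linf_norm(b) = 0.92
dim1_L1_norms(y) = [0.27, 0.34]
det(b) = -0.31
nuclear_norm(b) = 1.55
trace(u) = 1.33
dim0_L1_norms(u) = [1.72, 0.62]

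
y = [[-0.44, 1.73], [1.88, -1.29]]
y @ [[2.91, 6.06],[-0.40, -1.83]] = [[-1.97, -5.83], [5.99, 13.75]]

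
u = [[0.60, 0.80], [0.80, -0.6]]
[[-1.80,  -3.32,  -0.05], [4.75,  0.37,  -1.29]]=u@ [[2.72,  -1.70,  -1.06], [-4.29,  -2.88,  0.73]]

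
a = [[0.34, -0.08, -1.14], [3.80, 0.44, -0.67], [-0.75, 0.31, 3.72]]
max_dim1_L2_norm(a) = 3.88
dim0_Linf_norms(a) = [3.8, 0.44, 3.72]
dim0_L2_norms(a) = [3.89, 0.54, 3.95]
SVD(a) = [[-0.23, 0.18, 0.96], [-0.68, -0.73, -0.03], [0.70, -0.66, 0.29]] @ diag([4.591848716524179, 3.1489721110780566, 9.059722804807637e-05]) @ [[-0.69,-0.01,0.72], [-0.71,-0.17,-0.69], [-0.13,0.99,-0.11]]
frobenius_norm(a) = 5.57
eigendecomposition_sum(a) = [[-0.0, 0.00, -0.0], [0.00, -0.00, 0.0], [-0.00, 0.00, -0.00]] + [[0.20,0.04,0.09], [3.55,0.65,1.49], [-0.32,-0.06,-0.13]] + [[0.14, -0.12, -1.22], [0.24, -0.21, -2.16], [-0.43, 0.37, 3.85]]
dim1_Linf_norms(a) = [1.14, 3.8, 3.72]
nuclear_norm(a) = 7.74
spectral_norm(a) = 4.59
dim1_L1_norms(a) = [1.56, 4.91, 4.78]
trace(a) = 4.50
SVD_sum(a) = [[0.73, 0.02, -0.76], [2.17, 0.04, -2.25], [-2.22, -0.05, 2.3]] + [[-0.39, -0.1, -0.38], [1.63, 0.40, 1.58], [1.47, 0.36, 1.42]] + [[-0.00, 0.0, -0.00], [0.0, -0.00, 0.00], [-0.00, 0.00, -0.0]]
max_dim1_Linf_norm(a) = 3.8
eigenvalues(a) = [-0.0, 0.72, 3.78]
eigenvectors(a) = [[0.13, -0.06, -0.27], [-0.99, -0.99, -0.47], [0.11, 0.09, 0.84]]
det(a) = -0.00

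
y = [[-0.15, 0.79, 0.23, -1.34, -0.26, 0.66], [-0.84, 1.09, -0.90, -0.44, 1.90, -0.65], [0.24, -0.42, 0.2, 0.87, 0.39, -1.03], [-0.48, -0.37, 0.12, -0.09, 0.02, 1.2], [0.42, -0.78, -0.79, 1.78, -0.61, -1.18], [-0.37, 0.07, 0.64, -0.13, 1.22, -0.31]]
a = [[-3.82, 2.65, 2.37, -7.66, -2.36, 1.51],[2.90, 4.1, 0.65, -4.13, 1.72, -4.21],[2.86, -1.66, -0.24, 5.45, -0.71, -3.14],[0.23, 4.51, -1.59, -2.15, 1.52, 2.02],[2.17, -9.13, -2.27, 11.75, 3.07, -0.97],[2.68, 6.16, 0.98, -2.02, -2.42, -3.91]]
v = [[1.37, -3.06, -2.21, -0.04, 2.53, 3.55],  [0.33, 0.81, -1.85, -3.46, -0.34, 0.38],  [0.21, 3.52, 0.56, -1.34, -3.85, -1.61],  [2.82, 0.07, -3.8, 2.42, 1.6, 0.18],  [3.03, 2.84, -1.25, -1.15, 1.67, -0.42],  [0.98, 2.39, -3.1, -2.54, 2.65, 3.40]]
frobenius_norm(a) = 23.56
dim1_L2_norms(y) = [1.73, 2.63, 1.5, 1.35, 2.52, 1.47]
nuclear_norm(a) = 39.69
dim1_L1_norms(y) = [3.43, 5.82, 3.15, 2.28, 5.56, 2.74]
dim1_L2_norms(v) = [5.93, 4.05, 5.65, 5.55, 4.81, 6.43]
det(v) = 2397.62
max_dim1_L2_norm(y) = 2.63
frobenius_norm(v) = 13.37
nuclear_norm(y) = 8.83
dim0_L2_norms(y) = [1.15, 1.65, 1.4, 2.44, 2.39, 2.2]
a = y @ v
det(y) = 0.00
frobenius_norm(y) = 4.74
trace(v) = 10.23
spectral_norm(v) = 9.35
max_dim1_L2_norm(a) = 15.54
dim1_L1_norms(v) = [12.76, 7.17, 11.09, 10.89, 10.36, 15.06]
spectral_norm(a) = 20.34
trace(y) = 0.13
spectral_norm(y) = 3.39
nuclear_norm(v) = 27.62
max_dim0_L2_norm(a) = 15.88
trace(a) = -2.95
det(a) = 13.13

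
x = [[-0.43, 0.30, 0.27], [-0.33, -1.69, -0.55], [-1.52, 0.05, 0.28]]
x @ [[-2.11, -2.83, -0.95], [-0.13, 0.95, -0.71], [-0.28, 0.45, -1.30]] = [[0.79, 1.62, -0.16],[1.07, -0.92, 2.23],[3.12, 4.48, 1.04]]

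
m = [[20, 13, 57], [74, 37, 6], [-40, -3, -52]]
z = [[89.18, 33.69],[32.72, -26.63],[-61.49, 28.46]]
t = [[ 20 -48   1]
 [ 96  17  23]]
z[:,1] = [33.69, -26.63, 28.46]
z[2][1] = 28.46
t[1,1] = 17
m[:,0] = [20, 74, -40]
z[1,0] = 32.72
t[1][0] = 96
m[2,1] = -3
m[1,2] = 6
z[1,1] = -26.63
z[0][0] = 89.18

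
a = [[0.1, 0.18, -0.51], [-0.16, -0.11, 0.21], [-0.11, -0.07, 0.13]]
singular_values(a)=[0.63, 0.13, 0.0]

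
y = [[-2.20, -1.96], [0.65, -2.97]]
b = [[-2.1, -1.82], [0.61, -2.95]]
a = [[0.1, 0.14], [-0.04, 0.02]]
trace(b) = -5.05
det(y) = 7.81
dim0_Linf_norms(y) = [2.2, 2.97]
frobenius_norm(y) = 4.23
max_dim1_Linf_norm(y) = 2.97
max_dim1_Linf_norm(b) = 2.95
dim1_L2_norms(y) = [2.95, 3.04]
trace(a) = 0.12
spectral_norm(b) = 3.54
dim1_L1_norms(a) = [0.24, 0.06]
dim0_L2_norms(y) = [2.29, 3.56]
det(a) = 0.01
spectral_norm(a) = 0.17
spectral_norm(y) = 3.66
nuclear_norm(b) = 5.60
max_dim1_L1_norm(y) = 4.16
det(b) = 7.31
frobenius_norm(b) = 4.10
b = a + y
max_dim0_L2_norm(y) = 3.56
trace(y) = -5.17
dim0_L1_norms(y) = [2.85, 4.93]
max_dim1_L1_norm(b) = 3.92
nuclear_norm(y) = 5.79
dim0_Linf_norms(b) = [2.1, 2.95]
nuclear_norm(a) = 0.22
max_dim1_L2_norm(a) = 0.17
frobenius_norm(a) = 0.18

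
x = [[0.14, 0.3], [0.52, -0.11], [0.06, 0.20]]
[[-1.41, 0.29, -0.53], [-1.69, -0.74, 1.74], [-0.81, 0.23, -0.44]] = x @ [[-3.87, -1.10, 2.7],[-2.89, 1.49, -3.02]]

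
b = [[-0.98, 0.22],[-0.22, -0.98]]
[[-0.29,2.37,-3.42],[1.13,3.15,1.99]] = b @ [[0.04, -2.99, 2.89], [-1.16, -2.54, -2.68]]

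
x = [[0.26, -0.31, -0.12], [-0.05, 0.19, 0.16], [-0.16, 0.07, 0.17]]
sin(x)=[[0.25, -0.3, -0.11], [-0.05, 0.18, 0.16], [-0.15, 0.06, 0.16]]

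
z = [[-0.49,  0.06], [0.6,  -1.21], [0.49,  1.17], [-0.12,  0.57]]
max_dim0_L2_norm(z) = 1.78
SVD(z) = [[0.06, 0.53],[-0.71, -0.51],[0.62, -0.67],[0.32, 0.06]] @ diag([1.7856057034385875, 0.9097869376109918]) @ [[-0.11, 0.99], [-0.99, -0.11]]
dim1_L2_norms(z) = [0.49, 1.35, 1.27, 0.58]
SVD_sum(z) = [[-0.01, 0.11], [0.14, -1.26], [-0.12, 1.10], [-0.06, 0.58]] + [[-0.48, -0.05],[0.46, 0.05],[0.61, 0.07],[-0.06, -0.01]]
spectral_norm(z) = 1.79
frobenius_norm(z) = 2.00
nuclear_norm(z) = 2.70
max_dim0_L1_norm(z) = 3.01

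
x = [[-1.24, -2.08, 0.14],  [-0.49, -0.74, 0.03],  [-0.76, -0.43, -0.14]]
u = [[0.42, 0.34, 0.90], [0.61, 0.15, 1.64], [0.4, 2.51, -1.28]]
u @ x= [[-1.37, -1.51, -0.06], [-2.08, -2.08, -0.14], [-0.75, -2.14, 0.31]]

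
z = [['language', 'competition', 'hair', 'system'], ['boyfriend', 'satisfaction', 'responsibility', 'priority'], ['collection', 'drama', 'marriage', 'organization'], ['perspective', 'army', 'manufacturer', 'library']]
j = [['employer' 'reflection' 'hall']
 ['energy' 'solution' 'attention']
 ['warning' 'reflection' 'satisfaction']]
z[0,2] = 'hair'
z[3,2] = 'manufacturer'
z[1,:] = ['boyfriend', 'satisfaction', 'responsibility', 'priority']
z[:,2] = ['hair', 'responsibility', 'marriage', 'manufacturer']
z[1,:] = ['boyfriend', 'satisfaction', 'responsibility', 'priority']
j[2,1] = 'reflection'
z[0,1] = 'competition'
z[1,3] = 'priority'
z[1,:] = ['boyfriend', 'satisfaction', 'responsibility', 'priority']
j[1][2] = 'attention'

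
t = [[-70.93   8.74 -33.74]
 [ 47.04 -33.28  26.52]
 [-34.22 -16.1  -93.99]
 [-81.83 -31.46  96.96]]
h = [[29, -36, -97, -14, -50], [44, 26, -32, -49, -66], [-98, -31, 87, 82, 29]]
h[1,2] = -32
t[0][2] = -33.74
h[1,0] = 44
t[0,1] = 8.74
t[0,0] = -70.93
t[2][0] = -34.22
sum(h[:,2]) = -42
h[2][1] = -31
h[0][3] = -14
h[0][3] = -14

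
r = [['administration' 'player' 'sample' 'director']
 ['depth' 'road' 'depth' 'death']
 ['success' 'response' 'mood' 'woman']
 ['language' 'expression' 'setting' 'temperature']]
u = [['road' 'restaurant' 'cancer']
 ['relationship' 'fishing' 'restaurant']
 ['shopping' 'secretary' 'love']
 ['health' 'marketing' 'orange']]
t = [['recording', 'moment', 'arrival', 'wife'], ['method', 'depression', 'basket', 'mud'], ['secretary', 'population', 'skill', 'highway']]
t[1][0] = 'method'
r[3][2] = 'setting'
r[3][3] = 'temperature'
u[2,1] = 'secretary'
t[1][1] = 'depression'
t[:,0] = ['recording', 'method', 'secretary']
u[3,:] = ['health', 'marketing', 'orange']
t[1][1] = 'depression'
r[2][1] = 'response'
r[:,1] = ['player', 'road', 'response', 'expression']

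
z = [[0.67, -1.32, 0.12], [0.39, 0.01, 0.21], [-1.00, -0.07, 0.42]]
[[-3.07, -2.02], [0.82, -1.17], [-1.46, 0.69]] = z @ [[1.58,  -1.72], [3.2,  0.44], [0.83,  -2.38]]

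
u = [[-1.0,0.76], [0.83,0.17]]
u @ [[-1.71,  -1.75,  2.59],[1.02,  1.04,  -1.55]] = [[2.49, 2.54, -3.77], [-1.25, -1.28, 1.89]]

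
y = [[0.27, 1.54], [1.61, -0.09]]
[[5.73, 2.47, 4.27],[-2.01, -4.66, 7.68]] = y@[[-1.03, -2.78, 4.88], [3.9, 2.09, 1.92]]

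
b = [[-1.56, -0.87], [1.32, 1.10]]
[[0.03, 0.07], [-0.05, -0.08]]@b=[[0.05, 0.05], [-0.03, -0.04]]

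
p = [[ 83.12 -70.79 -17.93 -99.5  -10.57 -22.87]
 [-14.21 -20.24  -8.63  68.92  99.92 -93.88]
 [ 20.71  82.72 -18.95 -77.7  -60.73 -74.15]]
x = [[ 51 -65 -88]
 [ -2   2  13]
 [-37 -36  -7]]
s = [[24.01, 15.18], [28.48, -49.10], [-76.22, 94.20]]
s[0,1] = 15.18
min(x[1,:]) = -2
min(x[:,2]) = -88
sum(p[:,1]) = -8.310000000000002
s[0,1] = 15.18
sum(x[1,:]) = 13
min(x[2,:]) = -37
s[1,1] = -49.1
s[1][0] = 28.48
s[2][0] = -76.22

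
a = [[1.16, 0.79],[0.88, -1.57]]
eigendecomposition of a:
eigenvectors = [[0.96, -0.26], [0.28, 0.97]]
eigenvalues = [1.39, -1.8]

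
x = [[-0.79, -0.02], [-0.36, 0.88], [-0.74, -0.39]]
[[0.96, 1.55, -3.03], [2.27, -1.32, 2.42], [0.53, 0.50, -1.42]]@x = [[0.93, 2.53], [-3.11, -2.15], [0.45, 0.98]]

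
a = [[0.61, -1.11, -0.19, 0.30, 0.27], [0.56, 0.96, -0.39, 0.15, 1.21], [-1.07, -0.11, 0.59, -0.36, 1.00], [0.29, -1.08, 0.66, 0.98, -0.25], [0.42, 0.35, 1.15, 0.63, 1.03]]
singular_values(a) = [2.25, 2.07, 1.61, 1.04, 0.3]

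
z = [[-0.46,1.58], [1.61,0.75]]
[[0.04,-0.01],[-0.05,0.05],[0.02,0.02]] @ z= [[-0.03, 0.06], [0.1, -0.04], [0.02, 0.05]]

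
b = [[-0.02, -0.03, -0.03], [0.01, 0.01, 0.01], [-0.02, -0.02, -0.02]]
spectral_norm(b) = 0.06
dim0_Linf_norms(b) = [0.02, 0.03, 0.03]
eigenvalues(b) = [-0.03, 0.0, 0.0]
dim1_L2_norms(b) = [0.05, 0.02, 0.03]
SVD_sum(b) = [[-0.02, -0.03, -0.03], [0.01, 0.01, 0.01], [-0.02, -0.02, -0.02]] + [[0.00, -0.0, -0.00], [0.0, -0.00, -0.00], [-0.00, 0.0, 0.0]] + [[0.0, 0.00, -0.0], [0.00, -0.0, 0.0], [0.00, -0.0, 0.0]]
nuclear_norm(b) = 0.07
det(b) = 0.00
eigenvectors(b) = [[-0.72, 0.50, 0.00], [0.31, 0.39, 0.71], [-0.62, -0.77, -0.71]]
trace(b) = -0.03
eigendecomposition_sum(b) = [[-0.02, -0.03, -0.03], [0.01, 0.01, 0.01], [-0.02, -0.02, -0.02]] + [[0.0,-0.0,-0.0],  [0.00,-0.00,-0.0],  [-0.0,0.00,0.0]] + [[0.0, 0.0, 0.00], [0.0, 0.0, 0.00], [-0.00, -0.0, -0.00]]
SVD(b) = [[-0.77, -0.64, -0.0], [0.28, -0.35, 0.89], [-0.57, 0.69, 0.45]] @ diag([0.06060340430500435, 0.005217986838253001, 3.214274780083025e-35]) @ [[0.49, 0.62, 0.62], [-0.87, 0.35, 0.35], [0.00, -0.71, 0.71]]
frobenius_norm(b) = 0.06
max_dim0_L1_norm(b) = 0.06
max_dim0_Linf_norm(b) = 0.03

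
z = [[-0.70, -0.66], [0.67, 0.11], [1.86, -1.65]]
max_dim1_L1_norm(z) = 3.51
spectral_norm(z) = 2.53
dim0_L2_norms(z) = [2.1, 1.78]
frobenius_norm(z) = 2.75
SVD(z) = [[-0.06, 0.88],[0.18, -0.46],[0.98, 0.14]] @ diag([2.5280489766867587, 1.08520429941695]) @ [[0.79, -0.62], [-0.62, -0.79]]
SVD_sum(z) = [[-0.11, 0.09], [0.36, -0.28], [1.95, -1.53]] + [[-0.59, -0.75],[0.31, 0.39],[-0.09, -0.12]]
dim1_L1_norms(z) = [1.36, 0.78, 3.51]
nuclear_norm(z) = 3.61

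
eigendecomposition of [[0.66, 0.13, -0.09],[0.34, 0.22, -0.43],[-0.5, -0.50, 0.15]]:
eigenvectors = [[0.46, 0.45, -0.02], [0.60, -0.68, 0.66], [-0.66, 0.57, 0.75]]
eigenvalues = [0.96, 0.35, -0.28]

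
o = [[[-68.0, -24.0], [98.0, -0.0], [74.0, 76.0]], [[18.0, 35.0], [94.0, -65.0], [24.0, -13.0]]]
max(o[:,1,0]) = 98.0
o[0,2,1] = 76.0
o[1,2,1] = -13.0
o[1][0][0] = 18.0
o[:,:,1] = [[-24.0, -0.0, 76.0], [35.0, -65.0, -13.0]]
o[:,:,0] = [[-68.0, 98.0, 74.0], [18.0, 94.0, 24.0]]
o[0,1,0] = 98.0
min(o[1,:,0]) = 18.0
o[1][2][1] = -13.0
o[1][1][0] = 94.0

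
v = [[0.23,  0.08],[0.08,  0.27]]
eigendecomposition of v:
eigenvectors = [[-0.79,-0.62], [0.62,-0.79]]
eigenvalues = [0.17, 0.33]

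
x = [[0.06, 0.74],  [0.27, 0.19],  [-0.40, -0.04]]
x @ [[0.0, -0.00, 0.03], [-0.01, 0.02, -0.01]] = [[-0.01, 0.01, -0.01], [-0.00, 0.0, 0.01], [0.0, -0.0, -0.01]]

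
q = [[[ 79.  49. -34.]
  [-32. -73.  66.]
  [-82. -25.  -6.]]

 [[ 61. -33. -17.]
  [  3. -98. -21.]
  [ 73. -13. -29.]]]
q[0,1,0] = -32.0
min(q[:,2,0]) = -82.0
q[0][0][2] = -34.0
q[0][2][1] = -25.0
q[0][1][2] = 66.0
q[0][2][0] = -82.0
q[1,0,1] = -33.0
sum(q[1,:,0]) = 137.0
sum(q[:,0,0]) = 140.0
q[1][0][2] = -17.0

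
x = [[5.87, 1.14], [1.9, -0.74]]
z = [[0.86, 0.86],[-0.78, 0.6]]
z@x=[[6.68,  0.34],[-3.44,  -1.33]]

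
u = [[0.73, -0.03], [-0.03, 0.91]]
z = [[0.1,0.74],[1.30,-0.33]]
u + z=[[0.83, 0.71], [1.27, 0.58]]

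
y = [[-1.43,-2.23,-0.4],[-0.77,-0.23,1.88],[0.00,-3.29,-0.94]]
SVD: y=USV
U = [[-0.60, -0.31, -0.74],[0.02, -0.93, 0.37],[-0.80, 0.2, 0.56]]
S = [4.18, 2.16, 0.94]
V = [[0.2, 0.95, 0.25], [0.53, 0.11, -0.84], [0.82, -0.30, 0.48]]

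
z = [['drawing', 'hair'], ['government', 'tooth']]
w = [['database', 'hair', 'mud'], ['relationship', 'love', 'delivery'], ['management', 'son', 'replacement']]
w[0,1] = 'hair'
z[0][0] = 'drawing'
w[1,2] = 'delivery'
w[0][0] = 'database'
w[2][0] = 'management'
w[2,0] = 'management'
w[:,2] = ['mud', 'delivery', 'replacement']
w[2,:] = ['management', 'son', 'replacement']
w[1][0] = 'relationship'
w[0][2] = 'mud'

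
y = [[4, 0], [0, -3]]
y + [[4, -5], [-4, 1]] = [[8, -5], [-4, -2]]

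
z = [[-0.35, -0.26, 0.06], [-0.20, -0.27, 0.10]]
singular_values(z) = [0.56, 0.09]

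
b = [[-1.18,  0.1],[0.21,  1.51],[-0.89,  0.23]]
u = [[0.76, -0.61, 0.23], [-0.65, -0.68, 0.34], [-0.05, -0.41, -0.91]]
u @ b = [[-1.23, -0.79],[0.32, -1.01],[0.78, -0.83]]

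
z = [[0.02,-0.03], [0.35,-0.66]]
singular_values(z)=[0.75, 0.0]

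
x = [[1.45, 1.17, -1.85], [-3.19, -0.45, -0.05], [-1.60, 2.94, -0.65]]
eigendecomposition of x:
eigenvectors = [[(0.52+0j), -0.40-0.08j, (-0.4+0.08j)], [(-0.51+0j), -0.08-0.57j, -0.08+0.57j], [(-0.69+0j), (-0.71+0j), -0.71-0.00j]]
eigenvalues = [(2.74+0j), (-1.2+2.18j), (-1.2-2.18j)]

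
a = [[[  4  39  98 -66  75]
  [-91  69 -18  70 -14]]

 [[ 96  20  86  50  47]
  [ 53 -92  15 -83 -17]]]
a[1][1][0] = 53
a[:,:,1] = [[39, 69], [20, -92]]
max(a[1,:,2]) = 86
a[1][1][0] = 53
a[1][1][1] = -92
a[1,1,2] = 15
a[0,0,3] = -66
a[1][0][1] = 20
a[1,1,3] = -83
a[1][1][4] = -17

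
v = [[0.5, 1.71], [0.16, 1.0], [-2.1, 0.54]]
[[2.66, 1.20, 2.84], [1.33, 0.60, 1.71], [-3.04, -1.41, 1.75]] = v@[[1.72, 0.79, -0.38], [1.05, 0.47, 1.77]]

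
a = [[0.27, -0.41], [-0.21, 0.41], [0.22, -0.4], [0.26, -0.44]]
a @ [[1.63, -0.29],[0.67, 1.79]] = [[0.17, -0.81], [-0.07, 0.79], [0.09, -0.78], [0.13, -0.86]]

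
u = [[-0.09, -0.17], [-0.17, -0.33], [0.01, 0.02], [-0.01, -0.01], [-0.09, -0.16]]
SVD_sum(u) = [[-0.09, -0.17], [-0.17, -0.33], [0.01, 0.02], [-0.01, -0.01], [-0.09, -0.16]] + [[-0.00,  0.0], [0.0,  -0.00], [-0.0,  0.00], [-0.00,  0.00], [-0.0,  0.0]]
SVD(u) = [[-0.42, 0.08], [-0.81, -0.41], [0.05, 0.06], [-0.03, 0.57], [-0.4, 0.71]] @ diag([0.4573239612499003, 0.007402328464727668]) @ [[0.47, 0.89],  [-0.89, 0.47]]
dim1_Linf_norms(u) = [0.17, 0.33, 0.02, 0.01, 0.16]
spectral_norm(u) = 0.46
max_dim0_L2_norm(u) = 0.4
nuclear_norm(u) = 0.46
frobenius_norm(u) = 0.46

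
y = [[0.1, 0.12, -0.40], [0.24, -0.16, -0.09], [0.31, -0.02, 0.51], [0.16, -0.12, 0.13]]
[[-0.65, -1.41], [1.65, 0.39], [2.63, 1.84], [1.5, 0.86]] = y@[[5.21, 0.91], [-3.53, -2.74], [1.86, 2.94]]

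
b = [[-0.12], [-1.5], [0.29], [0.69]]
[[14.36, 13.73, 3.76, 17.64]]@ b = [[-9.06]]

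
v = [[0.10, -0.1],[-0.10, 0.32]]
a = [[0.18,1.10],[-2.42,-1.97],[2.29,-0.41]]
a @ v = [[-0.09, 0.33], [-0.04, -0.39], [0.27, -0.36]]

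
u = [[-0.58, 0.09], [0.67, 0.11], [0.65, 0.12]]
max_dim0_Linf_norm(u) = 0.67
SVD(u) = [[-0.52, -0.85], [0.61, -0.33], [0.60, -0.40]] @ diag([1.102804983465443, 0.1619295169009778]) @ [[1.0, 0.08], [0.08, -1.00]]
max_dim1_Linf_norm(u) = 0.67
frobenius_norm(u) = 1.11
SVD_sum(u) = [[-0.57, -0.05], [0.67, 0.06], [0.66, 0.06]] + [[-0.01, 0.14], [-0.0, 0.05], [-0.01, 0.06]]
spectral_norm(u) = 1.10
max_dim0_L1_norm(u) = 1.9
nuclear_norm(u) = 1.26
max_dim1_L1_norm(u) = 0.78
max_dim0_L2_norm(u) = 1.1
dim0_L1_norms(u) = [1.9, 0.32]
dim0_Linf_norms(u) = [0.67, 0.12]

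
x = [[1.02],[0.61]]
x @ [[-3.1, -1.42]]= [[-3.16, -1.45], [-1.89, -0.87]]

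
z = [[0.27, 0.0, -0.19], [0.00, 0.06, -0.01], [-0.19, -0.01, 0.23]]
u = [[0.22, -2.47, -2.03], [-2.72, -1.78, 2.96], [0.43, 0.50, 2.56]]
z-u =[[0.05, 2.47, 1.84], [2.72, 1.84, -2.97], [-0.62, -0.51, -2.33]]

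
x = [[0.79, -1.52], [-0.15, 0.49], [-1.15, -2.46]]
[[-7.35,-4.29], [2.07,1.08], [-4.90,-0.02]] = x @[[-2.88, -2.85], [3.34, 1.34]]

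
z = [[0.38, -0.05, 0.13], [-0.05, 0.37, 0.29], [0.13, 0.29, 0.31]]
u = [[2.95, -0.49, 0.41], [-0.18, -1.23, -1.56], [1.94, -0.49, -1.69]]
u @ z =[[1.2, -0.21, 0.37], [-0.21, -0.9, -0.86], [0.54, -0.77, -0.41]]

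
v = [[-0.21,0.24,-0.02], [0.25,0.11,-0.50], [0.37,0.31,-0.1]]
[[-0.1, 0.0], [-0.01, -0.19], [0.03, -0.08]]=v @[[0.26,-0.09], [-0.19,-0.04], [0.11,0.33]]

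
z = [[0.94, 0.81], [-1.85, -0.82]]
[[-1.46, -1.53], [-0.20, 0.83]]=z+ [[-2.40, -2.34], [1.65, 1.65]]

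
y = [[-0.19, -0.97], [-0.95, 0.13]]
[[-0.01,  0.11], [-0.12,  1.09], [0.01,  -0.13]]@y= [[-0.10, 0.02], [-1.01, 0.26], [0.12, -0.03]]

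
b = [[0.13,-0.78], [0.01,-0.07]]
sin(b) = [[0.13,-0.78], [0.01,-0.07]]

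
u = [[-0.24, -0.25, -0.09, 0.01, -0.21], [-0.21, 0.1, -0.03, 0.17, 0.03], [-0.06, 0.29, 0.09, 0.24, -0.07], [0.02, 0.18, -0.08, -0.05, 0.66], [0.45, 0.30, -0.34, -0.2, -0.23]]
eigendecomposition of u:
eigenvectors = [[0.16+0.28j, 0.16-0.28j, -0.45+0.00j, (0.16+0.02j), 0.16-0.02j], [(0.11+0.25j), 0.11-0.25j, 0.40+0.00j, -0.28-0.19j, (-0.28+0.19j)], [(0.3+0.06j), 0.30-0.06j, (0.27+0j), -0.63+0.00j, (-0.63-0j)], [(-0.66+0j), (-0.66-0j), (-0.74+0j), 0.20-0.56j, (0.2+0.56j)], [0.31-0.45j, (0.31+0.45j), (-0.12+0j), (0.32-0.07j), 0.32+0.07j]]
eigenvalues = [(-0.36+0.38j), (-0.36-0.38j), (-0+0j), (0.2+0.3j), (0.2-0.3j)]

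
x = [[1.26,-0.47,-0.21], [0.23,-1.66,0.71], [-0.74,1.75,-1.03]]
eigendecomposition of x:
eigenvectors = [[-0.04, -0.95, 0.26], [-0.65, -0.00, 0.47], [0.76, 0.30, 0.84]]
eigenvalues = [-2.48, 1.32, -0.27]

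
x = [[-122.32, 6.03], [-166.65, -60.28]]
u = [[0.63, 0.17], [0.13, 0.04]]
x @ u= [[-76.28, -20.55],  [-112.83, -30.74]]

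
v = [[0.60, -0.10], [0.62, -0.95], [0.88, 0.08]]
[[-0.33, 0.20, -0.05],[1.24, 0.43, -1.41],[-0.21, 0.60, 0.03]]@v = [[-0.12, -0.16], [-0.23, -0.65], [0.27, -0.55]]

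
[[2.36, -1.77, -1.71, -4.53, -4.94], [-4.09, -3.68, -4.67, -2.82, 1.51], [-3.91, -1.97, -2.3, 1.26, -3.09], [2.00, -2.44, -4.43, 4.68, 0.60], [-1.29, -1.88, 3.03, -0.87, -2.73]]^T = [[2.36, -4.09, -3.91, 2.00, -1.29], [-1.77, -3.68, -1.97, -2.44, -1.88], [-1.71, -4.67, -2.3, -4.43, 3.03], [-4.53, -2.82, 1.26, 4.68, -0.87], [-4.94, 1.51, -3.09, 0.60, -2.73]]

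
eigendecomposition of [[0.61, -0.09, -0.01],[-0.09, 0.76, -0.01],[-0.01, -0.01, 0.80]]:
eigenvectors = [[0.9,0.32,0.29], [0.42,-0.57,-0.7], [0.06,-0.75,0.65]]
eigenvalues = [0.57, 0.8, 0.81]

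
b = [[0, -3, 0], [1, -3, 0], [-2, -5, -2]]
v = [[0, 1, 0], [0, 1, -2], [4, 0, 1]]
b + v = [[0, -2, 0], [1, -2, -2], [2, -5, -1]]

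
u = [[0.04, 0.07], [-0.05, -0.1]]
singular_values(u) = [0.14, 0.0]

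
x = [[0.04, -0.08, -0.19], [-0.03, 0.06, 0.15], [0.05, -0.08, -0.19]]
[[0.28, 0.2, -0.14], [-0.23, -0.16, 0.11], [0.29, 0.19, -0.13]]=x @ [[1.04,-1.26,1.54], [1.84,-0.37,1.38], [-2.05,-1.15,0.5]]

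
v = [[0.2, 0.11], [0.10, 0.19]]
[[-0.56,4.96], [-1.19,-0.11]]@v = [[0.38, 0.88],[-0.25, -0.15]]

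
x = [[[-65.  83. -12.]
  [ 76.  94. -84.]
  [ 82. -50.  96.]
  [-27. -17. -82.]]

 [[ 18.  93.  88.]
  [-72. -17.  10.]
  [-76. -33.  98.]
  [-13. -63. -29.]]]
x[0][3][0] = -27.0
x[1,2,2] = 98.0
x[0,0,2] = -12.0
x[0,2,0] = 82.0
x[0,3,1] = -17.0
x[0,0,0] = -65.0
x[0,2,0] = 82.0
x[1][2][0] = -76.0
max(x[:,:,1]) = 94.0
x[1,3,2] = -29.0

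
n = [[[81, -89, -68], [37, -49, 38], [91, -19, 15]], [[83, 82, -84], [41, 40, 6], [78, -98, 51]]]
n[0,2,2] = 15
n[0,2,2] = 15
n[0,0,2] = -68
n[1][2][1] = -98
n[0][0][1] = -89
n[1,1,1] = 40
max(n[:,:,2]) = 51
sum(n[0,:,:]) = 37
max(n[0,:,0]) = 91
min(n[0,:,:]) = -89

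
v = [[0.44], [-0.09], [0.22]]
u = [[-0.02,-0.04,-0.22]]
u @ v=[[-0.05]]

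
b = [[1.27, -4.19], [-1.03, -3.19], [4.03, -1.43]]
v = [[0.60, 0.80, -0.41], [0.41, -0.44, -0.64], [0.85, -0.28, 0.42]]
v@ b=[[-1.71, -4.48], [-1.61, 0.60], [3.06, -3.27]]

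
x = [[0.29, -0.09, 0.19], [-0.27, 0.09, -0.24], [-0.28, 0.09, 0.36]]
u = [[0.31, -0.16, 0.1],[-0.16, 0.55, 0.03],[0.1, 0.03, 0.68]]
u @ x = [[0.11, -0.03, 0.13], [-0.20, 0.07, -0.15], [-0.17, 0.05, 0.26]]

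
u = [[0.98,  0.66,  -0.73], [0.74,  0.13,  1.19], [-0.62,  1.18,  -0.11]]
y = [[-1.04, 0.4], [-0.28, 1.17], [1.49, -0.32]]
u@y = [[-2.29, 1.40], [0.97, 0.07], [0.15, 1.17]]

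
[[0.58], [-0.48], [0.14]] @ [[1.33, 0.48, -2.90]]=[[0.77, 0.28, -1.68], [-0.64, -0.23, 1.39], [0.19, 0.07, -0.41]]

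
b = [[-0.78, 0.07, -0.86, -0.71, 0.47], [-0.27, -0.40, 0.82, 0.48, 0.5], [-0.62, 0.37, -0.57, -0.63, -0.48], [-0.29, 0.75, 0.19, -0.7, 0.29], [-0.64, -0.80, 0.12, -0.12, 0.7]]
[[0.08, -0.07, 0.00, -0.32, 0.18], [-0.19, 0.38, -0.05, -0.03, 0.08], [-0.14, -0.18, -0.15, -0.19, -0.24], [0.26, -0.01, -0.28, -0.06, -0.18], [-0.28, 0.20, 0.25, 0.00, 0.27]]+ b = [[-0.70,0.00,-0.86,-1.03,0.65], [-0.46,-0.02,0.77,0.45,0.58], [-0.76,0.19,-0.72,-0.82,-0.72], [-0.03,0.74,-0.09,-0.76,0.11], [-0.92,-0.6,0.37,-0.12,0.97]]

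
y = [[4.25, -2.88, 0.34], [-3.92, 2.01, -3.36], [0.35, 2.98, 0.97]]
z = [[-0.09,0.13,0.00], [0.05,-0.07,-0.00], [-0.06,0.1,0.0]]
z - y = [[-4.34, 3.01, -0.34], [3.97, -2.08, 3.36], [-0.41, -2.88, -0.97]]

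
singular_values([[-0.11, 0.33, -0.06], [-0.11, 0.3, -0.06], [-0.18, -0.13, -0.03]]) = [0.48, 0.21, 0.0]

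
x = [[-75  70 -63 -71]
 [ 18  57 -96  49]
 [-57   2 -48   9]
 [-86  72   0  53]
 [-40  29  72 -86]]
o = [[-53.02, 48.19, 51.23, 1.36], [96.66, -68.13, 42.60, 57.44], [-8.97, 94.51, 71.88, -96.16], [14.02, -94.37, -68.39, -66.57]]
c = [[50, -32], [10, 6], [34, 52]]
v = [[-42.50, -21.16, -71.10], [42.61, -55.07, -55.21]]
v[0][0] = -42.5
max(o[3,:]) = 14.02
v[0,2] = -71.1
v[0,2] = -71.1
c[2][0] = 34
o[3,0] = 14.02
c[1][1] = 6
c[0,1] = -32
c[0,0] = 50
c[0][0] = 50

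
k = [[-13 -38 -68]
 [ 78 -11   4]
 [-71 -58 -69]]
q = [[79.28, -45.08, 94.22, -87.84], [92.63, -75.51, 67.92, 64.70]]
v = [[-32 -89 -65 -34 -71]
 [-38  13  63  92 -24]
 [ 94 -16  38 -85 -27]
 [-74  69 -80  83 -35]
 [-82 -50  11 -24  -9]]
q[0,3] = -87.84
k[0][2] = -68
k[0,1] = -38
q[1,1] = -75.51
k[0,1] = -38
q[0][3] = -87.84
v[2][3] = -85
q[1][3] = 64.7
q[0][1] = -45.08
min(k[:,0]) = -71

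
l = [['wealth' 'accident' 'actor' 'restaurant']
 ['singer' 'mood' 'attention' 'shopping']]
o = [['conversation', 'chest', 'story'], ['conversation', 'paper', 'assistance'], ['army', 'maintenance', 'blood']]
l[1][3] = 'shopping'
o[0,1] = 'chest'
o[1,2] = 'assistance'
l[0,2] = 'actor'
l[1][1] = 'mood'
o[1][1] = 'paper'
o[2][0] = 'army'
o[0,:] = ['conversation', 'chest', 'story']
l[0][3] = 'restaurant'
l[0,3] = 'restaurant'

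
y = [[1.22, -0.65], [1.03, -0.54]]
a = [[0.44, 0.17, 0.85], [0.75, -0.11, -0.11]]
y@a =[[0.05,  0.28,  1.11], [0.05,  0.23,  0.93]]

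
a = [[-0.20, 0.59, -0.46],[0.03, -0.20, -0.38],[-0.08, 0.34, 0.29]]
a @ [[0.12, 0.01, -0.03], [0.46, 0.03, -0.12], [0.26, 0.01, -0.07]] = [[0.13, 0.01, -0.03], [-0.19, -0.01, 0.05], [0.22, 0.01, -0.06]]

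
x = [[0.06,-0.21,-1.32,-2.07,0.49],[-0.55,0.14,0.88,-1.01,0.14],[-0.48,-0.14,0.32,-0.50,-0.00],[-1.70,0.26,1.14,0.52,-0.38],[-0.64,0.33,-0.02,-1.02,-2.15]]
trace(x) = -1.11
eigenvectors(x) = [[0.69+0.00j, (0.34+0.04j), 0.34-0.04j, (-0.09-0.18j), (-0.09+0.18j)], [(0.17+0j), (0.13+0.02j), (0.13-0.02j), (-0.89+0j), (-0.89-0j)], [-0.00+0.00j, (0.09+0.02j), (0.09-0.02j), (-0.08-0.29j), (-0.08+0.29j)], [-0.70+0.00j, (0.04+0.02j), (0.04-0.02j), 0.08+0.22j, 0.08-0.22j], [(0.08+0j), -0.92+0.00j, (-0.92-0j), (-0.13-0.02j), -0.13+0.02j]]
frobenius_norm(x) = 4.46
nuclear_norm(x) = 8.40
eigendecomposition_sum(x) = [[1.13+0.00j, -0.11+0.00j, -1.49+0.00j, (-1.03+0j), 0.21+0.00j], [0.27+0.00j, -0.03+0.00j, -0.36+0.00j, -0.25+0.00j, 0.05+0.00j], [(-0+0j), -0j, -0j, 0.00-0.00j, (-0-0j)], [-1.15+0.00j, 0.11-0.00j, (1.52-0j), 1.04-0.00j, -0.22-0.00j], [0.12+0.00j, (-0.01+0j), (-0.16+0j), -0.11+0.00j, 0.02+0.00j]] + [[(-0.51+5.69j), (-0.01-0.47j), (-0.06+0.64j), (-0.49+5.73j), (0.14+2.34j)], [-0.21+2.23j, (-0-0.19j), -0.02+0.25j, (-0.2+2.24j), 0.05+0.92j], [-0.22+1.49j, -0.13j, -0.03+0.17j, (-0.21+1.5j), 0.62j], [(-0.3+0.62j), 0.02-0.05j, (-0.03+0.07j), (-0.3+0.62j), -0.08+0.27j], [(-0.35-15.44j), (0.16+1.27j), -0.03-1.74j, -0.42-15.55j, -1.09-6.25j]] + [[(-0.51-5.69j), -0.01+0.47j, (-0.06-0.64j), -0.49-5.73j, 0.14-2.34j], [(-0.21-2.23j), (-0+0.19j), (-0.02-0.25j), (-0.2-2.24j), 0.05-0.92j], [(-0.22-1.49j), 0.00+0.13j, (-0.03-0.17j), (-0.21-1.5j), -0.62j], [(-0.3-0.62j), 0.02+0.05j, -0.03-0.07j, -0.30-0.62j, -0.08-0.27j], [-0.35+15.44j, 0.16-1.27j, -0.03+1.74j, -0.42+15.55j, (-1.09+6.25j)]] + [[(-0.02-0.04j), (-0.04+0.04j), (0.14+0.09j), (-0.03-0.03j), (-0-0j)],  [(-0.2+0.01j), 0.09+0.25j, 0.64-0.38j, -0.18+0.07j, (-0.01+0.01j)],  [(-0.02-0.06j), -0.08+0.05j, (0.18+0.18j), (-0.04-0.05j), (-0-0j)],  [(0.02+0.05j), (0.05-0.04j), (-0.15-0.12j), (0.03+0.04j), 0j],  [-0.03-0.00j, (0.01+0.04j), 0.10-0.04j, -0.03+0.01j, -0.00+0.00j]] + [[(-0.02+0.04j), (-0.04-0.04j), 0.14-0.09j, -0.03+0.03j, (-0+0j)], [-0.20-0.01j, (0.09-0.25j), 0.64+0.38j, (-0.18-0.07j), -0.01-0.01j], [-0.02+0.06j, -0.08-0.05j, (0.18-0.18j), (-0.04+0.05j), (-0+0j)], [(0.02-0.05j), (0.05+0.04j), (-0.15+0.12j), 0.03-0.04j, -0j], [-0.03+0.00j, 0.01-0.04j, (0.1+0.04j), (-0.03-0.01j), -0.00-0.00j]]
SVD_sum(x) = [[0.94,  -0.28,  -1.35,  -1.31,  0.64],[-0.06,  0.02,  0.09,  0.09,  -0.04],[-0.04,  0.01,  0.05,  0.05,  -0.02],[-0.79,  0.23,  1.14,  1.10,  -0.54],[-0.14,  0.04,  0.19,  0.19,  -0.09]] + [[-0.43, 0.10, 0.05, -0.67, -0.58], [-0.39, 0.09, 0.05, -0.6, -0.53], [-0.24, 0.05, 0.03, -0.37, -0.32], [-0.3, 0.07, 0.04, -0.47, -0.41], [-0.98, 0.23, 0.12, -1.52, -1.33]] + [[-0.24, -0.03, 0.21, -0.19, 0.40], [-0.45, -0.06, 0.39, -0.34, 0.75], [-0.23, -0.03, 0.19, -0.17, 0.38], [-0.31, -0.04, 0.27, -0.24, 0.52], [0.43, 0.06, -0.37, 0.33, -0.73]] + [[-0.22, -0.02, -0.22, 0.09, 0.03], [0.35, 0.04, 0.36, -0.15, -0.04], [0.02, 0.00, 0.02, -0.01, -0.0], [-0.29, -0.03, -0.30, 0.13, 0.04], [0.04, 0.00, 0.04, -0.02, -0.01]] + [[0.00,0.02,-0.00,-0.00,0.00], [0.0,0.05,-0.01,-0.00,0.01], [-0.00,-0.18,0.02,0.0,-0.03], [0.0,0.03,-0.0,-0.0,0.0], [0.00,0.0,-0.0,-0.00,0.00]]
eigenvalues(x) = [(2.17+0j), (-1.92+0.04j), (-1.92-0.04j), (0.28+0.43j), (0.28-0.43j)]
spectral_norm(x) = 2.92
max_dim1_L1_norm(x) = 4.16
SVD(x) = [[-0.76,-0.36,0.31,-0.43,0.13], [0.05,-0.32,0.58,0.69,0.29], [0.03,-0.20,0.29,0.05,-0.93], [0.64,-0.25,0.41,-0.58,0.17], [0.11,-0.82,-0.56,0.08,0.0]] @ diag([2.9235440625566125, 2.7708491958369246, 1.7496359193272235, 0.7643487249817298, 0.19320979436520033]) @ [[-0.43,0.12,0.61,0.59,-0.29], [0.43,-0.1,-0.05,0.67,0.59], [-0.44,-0.06,0.38,-0.34,0.74], [0.66,0.07,0.68,-0.29,-0.08], [0.02,0.98,-0.11,-0.01,0.15]]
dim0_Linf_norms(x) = [1.7, 0.33, 1.32, 2.07, 2.15]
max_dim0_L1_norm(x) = 5.12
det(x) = 2.09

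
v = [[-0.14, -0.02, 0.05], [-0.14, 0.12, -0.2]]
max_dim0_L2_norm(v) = 0.21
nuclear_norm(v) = 0.42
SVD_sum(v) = [[-0.02, 0.02, -0.03],[-0.16, 0.12, -0.19]] + [[-0.12,-0.04,0.08], [0.02,0.0,-0.01]]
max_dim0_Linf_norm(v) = 0.2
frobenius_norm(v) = 0.31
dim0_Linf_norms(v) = [0.14, 0.12, 0.2]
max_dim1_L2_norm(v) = 0.27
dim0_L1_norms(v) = [0.28, 0.14, 0.25]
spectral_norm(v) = 0.27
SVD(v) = [[0.14, 0.99],[0.99, -0.14]] @ diag([0.2738387494593386, 0.14667085359588528]) @ [[-0.58, 0.42, -0.70], [-0.82, -0.25, 0.52]]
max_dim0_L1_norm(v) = 0.28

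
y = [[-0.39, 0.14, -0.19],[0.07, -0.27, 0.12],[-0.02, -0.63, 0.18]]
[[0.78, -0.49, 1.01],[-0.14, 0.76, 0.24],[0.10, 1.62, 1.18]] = y@[[-1.38, -0.65, -2.86], [-0.60, -1.82, -2.05], [-1.70, 2.58, -0.96]]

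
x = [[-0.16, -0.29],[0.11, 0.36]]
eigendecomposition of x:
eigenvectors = [[-0.97,0.54], [0.24,-0.84]]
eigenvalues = [-0.09, 0.29]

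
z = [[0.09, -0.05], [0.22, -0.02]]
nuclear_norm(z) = 0.28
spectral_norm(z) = 0.24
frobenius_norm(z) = 0.24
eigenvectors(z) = [[(0.23+0.37j), (0.23-0.37j)], [0.90+0.00j, 0.90-0.00j]]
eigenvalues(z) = [(0.03+0.09j), (0.03-0.09j)]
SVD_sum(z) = [[0.1, -0.02], [0.22, -0.04]] + [[-0.01, -0.03], [0.00, 0.02]]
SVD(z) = [[-0.40, -0.92], [-0.92, 0.40]] @ diag([0.24070554046639647, 0.0382209731532306]) @ [[-0.99, 0.16], [0.16, 0.99]]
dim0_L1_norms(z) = [0.31, 0.07]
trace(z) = 0.07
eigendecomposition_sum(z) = [[0.04+0.03j, -0.02+0.01j], [(0.11-0.04j), -0.01+0.06j]] + [[(0.04-0.03j), (-0.02-0.01j)], [(0.11+0.04j), -0.01-0.06j]]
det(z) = 0.01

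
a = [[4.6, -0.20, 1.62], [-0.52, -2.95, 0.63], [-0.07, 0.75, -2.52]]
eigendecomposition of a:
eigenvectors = [[-1.0, 0.14, -0.18], [0.07, 0.79, 0.59], [0.02, -0.59, 0.79]]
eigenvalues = [4.59, -3.51, -1.95]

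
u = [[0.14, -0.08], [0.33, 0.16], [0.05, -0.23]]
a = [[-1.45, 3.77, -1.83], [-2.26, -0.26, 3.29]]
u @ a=[[-0.02, 0.55, -0.52], [-0.84, 1.2, -0.08], [0.45, 0.25, -0.85]]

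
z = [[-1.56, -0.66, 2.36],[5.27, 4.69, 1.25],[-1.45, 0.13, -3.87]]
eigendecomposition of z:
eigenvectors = [[-0.10+0.00j, -0.71+0.00j, (-0.71-0j)], [0.99+0.00j, (0.42+0.15j), 0.42-0.15j], [(0.03+0j), (0.39-0.38j), (0.39+0.38j)]]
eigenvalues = [(4.2+0j), (-2.47+1.41j), (-2.47-1.41j)]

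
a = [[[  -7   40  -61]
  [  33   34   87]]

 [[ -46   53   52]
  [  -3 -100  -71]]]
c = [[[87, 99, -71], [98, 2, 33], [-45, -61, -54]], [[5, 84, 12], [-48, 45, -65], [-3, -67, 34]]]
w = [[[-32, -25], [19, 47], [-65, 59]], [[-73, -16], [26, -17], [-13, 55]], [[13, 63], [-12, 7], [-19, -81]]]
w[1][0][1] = -16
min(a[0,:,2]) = -61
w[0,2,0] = -65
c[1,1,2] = -65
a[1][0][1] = 53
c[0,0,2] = -71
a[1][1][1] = -100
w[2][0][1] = 63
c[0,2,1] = -61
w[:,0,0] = [-32, -73, 13]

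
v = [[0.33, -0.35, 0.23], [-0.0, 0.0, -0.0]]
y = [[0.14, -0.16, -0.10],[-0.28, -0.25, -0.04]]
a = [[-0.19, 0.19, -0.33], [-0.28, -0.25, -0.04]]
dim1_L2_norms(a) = [0.43, 0.38]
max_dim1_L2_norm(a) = 0.43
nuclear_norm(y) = 0.61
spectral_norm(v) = 0.53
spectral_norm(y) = 0.38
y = a + v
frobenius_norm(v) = 0.53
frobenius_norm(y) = 0.44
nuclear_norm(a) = 0.80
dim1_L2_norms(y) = [0.23, 0.38]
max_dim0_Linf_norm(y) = 0.28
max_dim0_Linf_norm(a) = 0.33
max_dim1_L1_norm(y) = 0.57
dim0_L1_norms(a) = [0.47, 0.44, 0.37]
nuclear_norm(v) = 0.53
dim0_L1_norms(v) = [0.33, 0.35, 0.23]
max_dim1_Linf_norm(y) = 0.28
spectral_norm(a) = 0.43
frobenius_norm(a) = 0.57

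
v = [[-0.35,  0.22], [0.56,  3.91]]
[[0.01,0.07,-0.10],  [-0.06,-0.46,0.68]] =v @ [[-0.04,-0.26,0.37], [-0.01,-0.08,0.12]]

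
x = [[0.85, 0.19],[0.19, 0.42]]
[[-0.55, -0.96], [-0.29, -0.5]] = x @[[-0.55,-0.96],[-0.43,-0.75]]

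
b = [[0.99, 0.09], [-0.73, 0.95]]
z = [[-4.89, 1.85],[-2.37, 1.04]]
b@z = [[-5.05, 1.93],  [1.32, -0.36]]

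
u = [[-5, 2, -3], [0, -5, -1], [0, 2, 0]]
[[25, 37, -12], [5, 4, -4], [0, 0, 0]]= u @ [[-2, -5, 0], [0, 0, 0], [-5, -4, 4]]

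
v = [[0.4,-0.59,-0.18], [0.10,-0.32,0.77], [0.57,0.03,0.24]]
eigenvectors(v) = [[(0.65+0j),  (0.65-0j),  -0.44+0.00j], [(-0.11-0.48j),  -0.11+0.48j,  -0.83+0.00j], [0.17-0.56j,  (0.17+0.56j),  0.34+0.00j]]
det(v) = -0.32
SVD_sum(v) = [[0.22,-0.2,0.26], [0.40,-0.37,0.49], [0.25,-0.23,0.31]] + [[0.3, -0.27, -0.44], [-0.19, 0.17, 0.28], [0.05, -0.04, -0.07]] + [[-0.11, -0.12, -0.0],  [-0.11, -0.12, -0.0],  [0.27, 0.3, 0.0]]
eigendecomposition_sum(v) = [[0.24+0.22j, -0.20-0.01j, (-0.17+0.27j)],[0.12-0.21j, (0.03+0.15j), 0.23+0.08j],[0.26-0.15j, (-0.06+0.17j), 0.18+0.22j]] + [[(0.24-0.22j), (-0.2+0.01j), (-0.17-0.27j)], [(0.12+0.21j), 0.03-0.15j, (0.23-0.08j)], [(0.26+0.15j), -0.06-0.17j, (0.18-0.22j)]] + [[(-0.08-0j), -0.20+0.00j, 0.17-0.00j],[-0.15-0.00j, -0.37+0.00j, (0.32-0j)],[0.06+0.00j, (0.15-0j), -0.13+0.00j]]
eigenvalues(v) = [(0.45+0.59j), (0.45-0.59j), (-0.58+0j)]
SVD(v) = [[-0.42, -0.84, 0.36], [-0.77, 0.53, 0.35], [-0.48, -0.13, -0.87]] @ diag([0.9484117142679741, 0.713034713405598, 0.4704218508082704]) @ [[-0.55, 0.5, -0.67],[-0.5, 0.45, 0.74],[-0.67, -0.74, -0.01]]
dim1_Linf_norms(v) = [0.59, 0.77, 0.57]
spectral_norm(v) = 0.95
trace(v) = 0.32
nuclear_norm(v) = 2.13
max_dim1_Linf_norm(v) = 0.77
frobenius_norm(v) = 1.28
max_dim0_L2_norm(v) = 0.83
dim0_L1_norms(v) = [1.07, 0.94, 1.19]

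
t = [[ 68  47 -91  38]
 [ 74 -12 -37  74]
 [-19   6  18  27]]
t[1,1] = -12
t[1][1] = -12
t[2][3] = 27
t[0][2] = -91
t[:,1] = [47, -12, 6]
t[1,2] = -37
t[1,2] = -37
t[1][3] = 74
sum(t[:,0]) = 123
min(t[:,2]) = -91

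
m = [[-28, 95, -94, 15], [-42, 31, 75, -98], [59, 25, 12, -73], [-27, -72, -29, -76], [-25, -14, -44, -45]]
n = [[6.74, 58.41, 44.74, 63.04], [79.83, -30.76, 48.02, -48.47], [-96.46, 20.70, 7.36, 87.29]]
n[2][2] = 7.36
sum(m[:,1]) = 65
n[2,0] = -96.46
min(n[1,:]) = -48.47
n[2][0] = -96.46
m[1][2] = 75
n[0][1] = 58.41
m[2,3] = -73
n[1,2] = 48.02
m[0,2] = -94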